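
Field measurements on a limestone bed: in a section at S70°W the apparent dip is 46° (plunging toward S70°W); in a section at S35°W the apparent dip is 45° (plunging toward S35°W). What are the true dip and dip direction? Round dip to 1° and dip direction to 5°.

The two traces are lines in the plane: v₁ = (sin 250°·cos 46°, cos 250°·cos 46°, −sin 46°), v₂ = (sin 215°·cos 45°, cos 215°·cos 45°, −sin 45°).
Cross product v₁ × v₂ gives the pole to the plane: n ∝ (-0.249, -0.170, 0.282).
tan δ = √(n_x²+n_y²)/n_z = 0.301/0.282, so δ = 46.9°.
The horizontal component of n points toward azimuth atan2(n_x, n_y) = 236°, the dip direction.

true dip 47°, dip direction 235°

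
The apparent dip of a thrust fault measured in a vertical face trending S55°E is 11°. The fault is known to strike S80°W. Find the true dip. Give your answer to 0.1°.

15.4°

The section is 45° from the strike.
tan δ = tan α / sin β = tan 11° / sin 45° = 0.1944 / 0.7071 = 0.2749
δ = arctan(0.2749) = 15.37°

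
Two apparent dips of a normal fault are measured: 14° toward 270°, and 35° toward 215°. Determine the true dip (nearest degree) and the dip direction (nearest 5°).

Represent each trace as a vector plunging at its apparent dip toward its trend (east-north-up frame): v₁ = (-0.970, -0.000, -0.242), v₂ = (-0.470, -0.671, -0.574).
Cross product v₁ × v₂ gives the pole to the plane: n ∝ (-0.162, -0.443, 0.651).
True dip = arccos(n_z / |n|) = arccos(0.8098) = 35.9°.
Dip direction = azimuth of (n_x, n_y) = atan2(-0.162, -0.443) = 200°.

true dip 36°, dip direction 200°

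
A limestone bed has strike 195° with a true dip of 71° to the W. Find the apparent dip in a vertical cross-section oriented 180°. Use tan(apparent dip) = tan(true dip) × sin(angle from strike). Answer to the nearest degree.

37°

The section lies 15° from the strike.
tan(apparent dip) = tan 71° · sin 15° = 0.7517
α = arctan(0.7517) = 36.93°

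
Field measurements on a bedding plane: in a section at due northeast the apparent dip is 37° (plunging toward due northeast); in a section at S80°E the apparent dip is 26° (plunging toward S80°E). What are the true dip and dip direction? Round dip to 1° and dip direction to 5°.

Each apparent-dip line lies in the plane. As unit vectors (x east, y north, z up), v₁ plunges 37°→due northeast and v₂ plunges 26°→S80°E.
The plane normal is n = v₁ × v₂ ∝ (0.341, 0.285, 0.588).
tan δ = √(n_x²+n_y²)/n_z = 0.445/0.588, so δ = 37.1°.
The horizontal component of n points toward azimuth atan2(n_x, n_y) = 50°, the dip direction.

true dip 37°, dip direction 050°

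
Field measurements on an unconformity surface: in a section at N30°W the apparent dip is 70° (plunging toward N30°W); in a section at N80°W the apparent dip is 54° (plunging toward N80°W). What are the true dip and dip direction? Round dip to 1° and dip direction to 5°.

true dip 70°, dip direction 340°

The two traces are lines in the plane: v₁ = (sin 330°·cos 70°, cos 330°·cos 70°, −sin 70°), v₂ = (sin 280°·cos 54°, cos 280°·cos 54°, −sin 54°).
The plane normal is n = v₁ × v₂ ∝ (-0.144, 0.406, 0.154).
tan δ = √(n_x²+n_y²)/n_z = 0.430/0.154, so δ = 70.3°.
Dip direction = azimuth of (n_x, n_y) = atan2(-0.144, 0.406) = 340°.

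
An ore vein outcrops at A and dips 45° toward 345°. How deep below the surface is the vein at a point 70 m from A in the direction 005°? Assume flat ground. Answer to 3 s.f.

65.8 m

The hole lies 20° from the dip direction, so the down-dip offset is 70 × cos 20° = 65.78 m.
Depth = down-dip offset × tan(dip) = 65.78 × tan 45° = 65.78 × 1.0000
Depth = 65.78 m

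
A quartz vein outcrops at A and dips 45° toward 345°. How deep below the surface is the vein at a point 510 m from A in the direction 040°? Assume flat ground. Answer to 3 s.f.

The hole lies 55° from the dip direction, so the down-dip offset is 510 × cos 55° = 292.52 m.
Depth = down-dip offset × tan(dip) = 292.52 × tan 45° = 292.52 × 1.0000
Depth = 292.52 m

293 m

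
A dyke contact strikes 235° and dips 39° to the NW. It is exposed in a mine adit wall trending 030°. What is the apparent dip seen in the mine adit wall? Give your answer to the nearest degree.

19°

The strike is 235° and the section trends 030°; the acute angle between them is β = 25°.
tan α = tan 39° × sin 25° = 0.8098 × 0.4226 = 0.3422
apparent dip = arctan 0.3422 = 18.89°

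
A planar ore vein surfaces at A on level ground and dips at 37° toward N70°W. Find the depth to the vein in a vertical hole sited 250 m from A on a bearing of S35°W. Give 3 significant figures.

48.8 m

The hole lies 75° from the dip direction, so the down-dip offset is 250 × cos 75° = 64.70 m.
Depth = down-dip offset × tan(dip) = 64.70 × tan 37° = 64.70 × 0.7536
Depth = 48.76 m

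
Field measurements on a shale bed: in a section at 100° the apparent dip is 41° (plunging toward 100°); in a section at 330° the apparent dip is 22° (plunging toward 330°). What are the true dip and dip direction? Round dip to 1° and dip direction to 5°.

Each apparent-dip line lies in the plane. As unit vectors (x east, y north, z up), v₁ plunges 41°→100° and v₂ plunges 22°→330°.
The plane normal is n = v₁ × v₂ ∝ (0.576, 0.583, 0.536).
Dip δ = arctan(|n_h|/n_z) = arctan(0.819/0.536) = 56.8°.
The horizontal component of n points toward azimuth atan2(n_x, n_y) = 45°, the dip direction.

true dip 57°, dip direction 045°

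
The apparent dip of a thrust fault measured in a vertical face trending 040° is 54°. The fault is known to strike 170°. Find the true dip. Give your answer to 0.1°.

The section is 50° from the strike.
tan(true dip) = tan 54° / sin 50° = 1.7967
true dip = arctan 1.7967 = 60.90°

60.9°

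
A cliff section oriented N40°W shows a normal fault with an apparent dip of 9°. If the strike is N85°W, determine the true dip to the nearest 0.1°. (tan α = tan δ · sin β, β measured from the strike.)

12.6°

β = acute angle between strike N85°W and section N40°W = 45°.
tan(true dip) = tan 9° / sin 45° = 0.2240
true dip = arctan 0.2240 = 12.63°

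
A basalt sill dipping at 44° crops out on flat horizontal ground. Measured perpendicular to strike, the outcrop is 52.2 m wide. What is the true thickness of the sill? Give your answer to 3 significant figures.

True thickness t = w · sin(dip) = 52.2 × sin 44°
t = 52.2 × 0.6947 = 36.261 m

36.3 m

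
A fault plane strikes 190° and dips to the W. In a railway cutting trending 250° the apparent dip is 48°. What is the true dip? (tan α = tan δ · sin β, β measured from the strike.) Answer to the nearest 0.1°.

β = acute angle between strike 190° and section 250° = 60°.
tan δ = tan α / sin β = tan 48° / sin 60° = 1.1106 / 0.8660 = 1.2824
δ = arctan(1.2824) = 52.05°

52.1°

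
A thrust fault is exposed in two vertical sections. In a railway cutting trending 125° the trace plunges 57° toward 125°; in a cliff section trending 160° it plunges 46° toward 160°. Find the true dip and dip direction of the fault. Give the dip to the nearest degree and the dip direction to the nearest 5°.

The two traces are lines in the plane: v₁ = (sin 125°·cos 57°, cos 125°·cos 57°, −sin 57°), v₂ = (sin 160°·cos 46°, cos 160°·cos 46°, −sin 46°).
The plane normal is n = v₁ × v₂ ∝ (0.323, -0.122, 0.217).
True dip = arccos(n_z / |n|) = arccos(0.5325) = 57.8°.
Dip direction = atan2(0.323, -0.122) = 111° (azimuth of n's horizontal projection).

true dip 58°, dip direction 110°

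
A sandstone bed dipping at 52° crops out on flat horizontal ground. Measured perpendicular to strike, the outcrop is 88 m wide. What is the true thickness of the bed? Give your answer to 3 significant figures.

69.3 m

True thickness t = w · sin(dip) = 88 × sin 52°
t = 88 × 0.7880 = 69.345 m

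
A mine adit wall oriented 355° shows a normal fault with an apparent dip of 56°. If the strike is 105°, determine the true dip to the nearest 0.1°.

β = acute angle between strike 105° and section 355° = 70°.
tan δ = tan α / sin β = tan 56° / sin 70° = 1.4826 / 0.9397 = 1.5777
true dip = arctan 1.5777 = 57.63°

57.6°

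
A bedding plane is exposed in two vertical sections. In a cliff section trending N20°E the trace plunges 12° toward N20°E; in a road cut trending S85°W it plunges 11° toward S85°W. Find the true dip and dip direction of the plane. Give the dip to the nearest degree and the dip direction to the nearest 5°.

true dip 21°, dip direction 325°

Represent each trace as a vector plunging at its apparent dip toward its trend (east-north-up frame): v₁ = (0.335, 0.919, -0.208), v₂ = (-0.978, -0.086, -0.191).
Cross product v₁ × v₂ gives the pole to the plane: n ∝ (-0.193, 0.267, 0.870).
tan δ = √(n_x²+n_y²)/n_z = 0.330/0.870, so δ = 20.7°.
Dip direction = azimuth of (n_x, n_y) = atan2(-0.193, 0.267) = 324°.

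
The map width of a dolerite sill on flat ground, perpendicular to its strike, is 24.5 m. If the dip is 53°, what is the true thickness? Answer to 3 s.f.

True thickness t = w · sin(dip) = 24.5 × sin 53°
t = 24.5 × 0.7986 = 19.567 m

19.6 m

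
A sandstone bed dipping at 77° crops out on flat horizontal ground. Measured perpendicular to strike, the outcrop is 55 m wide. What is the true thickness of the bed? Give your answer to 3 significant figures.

True thickness t = w · sin(dip) = 55 × sin 77°
t = 55 × 0.9744 = 53.590 m

53.6 m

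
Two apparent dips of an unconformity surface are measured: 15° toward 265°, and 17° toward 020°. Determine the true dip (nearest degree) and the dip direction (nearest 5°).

The two traces are lines in the plane: v₁ = (sin 265°·cos 15°, cos 265°·cos 15°, −sin 15°), v₂ = (sin 20°·cos 17°, cos 20°·cos 17°, −sin 17°).
n = v₁ × v₂ = (-0.257, 0.366, 0.837) (taken with n_z > 0).
tan δ = √(n_x²+n_y²)/n_z = 0.447/0.837, so δ = 28.1°.
The horizontal component of n points toward azimuth atan2(n_x, n_y) = 325°, the dip direction.

true dip 28°, dip direction 325°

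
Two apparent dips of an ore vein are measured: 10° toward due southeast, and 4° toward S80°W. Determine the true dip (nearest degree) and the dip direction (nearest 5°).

Represent each trace as a vector plunging at its apparent dip toward its trend (east-north-up frame): v₁ = (0.696, -0.696, -0.174), v₂ = (-0.982, -0.173, -0.070).
n = v₁ × v₂ = (-0.018, -0.219, 0.805) (taken with n_z > 0).
tan δ = √(n_x²+n_y²)/n_z = 0.220/0.805, so δ = 15.3°.
The horizontal component of n points toward azimuth atan2(n_x, n_y) = 185°, the dip direction.

true dip 15°, dip direction 185°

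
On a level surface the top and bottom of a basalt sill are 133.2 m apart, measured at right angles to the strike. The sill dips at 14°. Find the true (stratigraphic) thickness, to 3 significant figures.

True thickness t = w · sin(dip) = 133.2 × sin 14°
t = 133.2 × 0.2419 = 32.224 m

32.2 m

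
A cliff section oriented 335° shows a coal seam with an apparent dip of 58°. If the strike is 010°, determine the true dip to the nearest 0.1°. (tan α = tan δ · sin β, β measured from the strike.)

β = acute angle between strike 010° and section 335° = 35°.
tan(true dip) = tan 58° / sin 35° = 2.7901
true dip = arctan 2.7901 = 70.28°

70.3°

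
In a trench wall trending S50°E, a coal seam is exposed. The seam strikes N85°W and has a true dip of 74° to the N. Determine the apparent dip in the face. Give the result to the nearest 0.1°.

The strike is N85°W and the section trends S50°E; the acute angle between them is β = 35°.
tan(apparent dip) = tan 74° · sin 35° = 2.0003
apparent dip = arctan 2.0003 = 63.44°

63.4°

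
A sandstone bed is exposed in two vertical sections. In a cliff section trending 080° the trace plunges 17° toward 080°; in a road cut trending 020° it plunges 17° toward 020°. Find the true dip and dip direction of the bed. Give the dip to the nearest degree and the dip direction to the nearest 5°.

true dip 19°, dip direction 050°

Each apparent-dip line lies in the plane. As unit vectors (x east, y north, z up), v₁ plunges 17°→080° and v₂ plunges 17°→020°.
The plane normal is n = v₁ × v₂ ∝ (0.214, 0.180, 0.792).
Dip δ = arctan(|n_h|/n_z) = arctan(0.280/0.792) = 19.4°.
The horizontal component of n points toward azimuth atan2(n_x, n_y) = 50°, the dip direction.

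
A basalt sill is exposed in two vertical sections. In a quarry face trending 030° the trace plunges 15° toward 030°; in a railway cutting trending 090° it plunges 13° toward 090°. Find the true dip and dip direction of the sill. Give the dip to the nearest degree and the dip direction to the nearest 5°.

true dip 16°, dip direction 055°

Represent each trace as a vector plunging at its apparent dip toward its trend (east-north-up frame): v₁ = (0.483, 0.837, -0.259), v₂ = (0.974, 0.000, -0.225).
Cross product v₁ × v₂ gives the pole to the plane: n ∝ (0.188, 0.144, 0.815).
tan δ = √(n_x²+n_y²)/n_z = 0.237/0.815, so δ = 16.2°.
Dip direction = azimuth of (n_x, n_y) = atan2(0.188, 0.144) = 53°.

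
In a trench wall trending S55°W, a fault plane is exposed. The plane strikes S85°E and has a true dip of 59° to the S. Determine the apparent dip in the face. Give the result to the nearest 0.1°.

The strike is S85°E and the section trends S55°W; the acute angle between them is β = 40°.
tan(apparent dip) = tan 59° · sin 40° = 1.0698
apparent dip = arctan 1.0698 = 46.93°

46.9°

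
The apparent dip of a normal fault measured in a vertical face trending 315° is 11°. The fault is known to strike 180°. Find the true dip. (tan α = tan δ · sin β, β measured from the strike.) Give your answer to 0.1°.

15.4°

The section is 45° from the strike.
tan δ = tan α / sin β = tan 11° / sin 45° = 0.1944 / 0.7071 = 0.2749
δ = arctan(0.2749) = 15.37°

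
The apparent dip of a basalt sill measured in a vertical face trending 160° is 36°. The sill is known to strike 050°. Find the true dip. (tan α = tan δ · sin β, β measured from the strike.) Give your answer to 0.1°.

β = acute angle between strike 050° and section 160° = 70°.
tan(true dip) = tan 36° / sin 70° = 0.7732
δ = arctan(0.7732) = 37.71°

37.7°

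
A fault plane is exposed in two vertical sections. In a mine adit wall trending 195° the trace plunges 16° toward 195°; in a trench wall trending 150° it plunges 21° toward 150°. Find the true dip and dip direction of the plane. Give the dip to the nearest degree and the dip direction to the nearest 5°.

true dip 21°, dip direction 155°

Each apparent-dip line lies in the plane. As unit vectors (x east, y north, z up), v₁ plunges 16°→195° and v₂ plunges 21°→150°.
Cross product v₁ × v₂ gives the pole to the plane: n ∝ (0.110, -0.218, 0.635).
True dip = arccos(n_z / |n|) = arccos(0.9334) = 21.0°.
Dip direction = atan2(0.110, -0.218) = 153° (azimuth of n's horizontal projection).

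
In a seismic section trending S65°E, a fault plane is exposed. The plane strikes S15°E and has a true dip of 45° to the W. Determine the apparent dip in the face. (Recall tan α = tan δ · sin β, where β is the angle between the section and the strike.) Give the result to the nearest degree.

The section lies 50° from the strike.
tan(apparent dip) = tan 45° · sin 50° = 0.7660
apparent dip = arctan 0.7660 = 37.45°

37°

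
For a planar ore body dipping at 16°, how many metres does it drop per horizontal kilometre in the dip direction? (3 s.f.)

287 m

drop per km = 1000 × tan 16° = 1000 × 0.2867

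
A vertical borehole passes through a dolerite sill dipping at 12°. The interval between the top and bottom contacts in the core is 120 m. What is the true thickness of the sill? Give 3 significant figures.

True thickness t = h · cos(dip) = 120 × cos 12°
t = 120 × 0.9781 = 117.378 m

117 m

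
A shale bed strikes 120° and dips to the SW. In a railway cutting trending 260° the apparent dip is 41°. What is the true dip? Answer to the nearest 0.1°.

The section is 40° from the strike.
tan δ = tan α / sin β = tan 41° / sin 40° = 0.8693 / 0.6428 = 1.3524
δ = arctan(1.3524) = 53.52°

53.5°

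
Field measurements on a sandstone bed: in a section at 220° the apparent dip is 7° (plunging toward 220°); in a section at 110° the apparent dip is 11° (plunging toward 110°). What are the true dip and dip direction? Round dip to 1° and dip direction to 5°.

true dip 16°, dip direction 155°

Each apparent-dip line lies in the plane. As unit vectors (x east, y north, z up), v₁ plunges 7°→220° and v₂ plunges 11°→110°.
Cross product v₁ × v₂ gives the pole to the plane: n ∝ (0.104, -0.234, 0.916).
Dip δ = arctan(|n_h|/n_z) = arctan(0.256/0.916) = 15.6°.
Dip direction = atan2(0.104, -0.234) = 156° (azimuth of n's horizontal projection).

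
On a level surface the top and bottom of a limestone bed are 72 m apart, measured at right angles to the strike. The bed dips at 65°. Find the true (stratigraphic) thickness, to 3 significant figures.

True thickness t = w · sin(dip) = 72 × sin 65°
t = 72 × 0.9063 = 65.254 m

65.3 m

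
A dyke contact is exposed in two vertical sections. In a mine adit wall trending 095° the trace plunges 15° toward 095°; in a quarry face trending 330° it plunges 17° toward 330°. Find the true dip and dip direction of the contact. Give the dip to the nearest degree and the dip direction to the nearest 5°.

true dip 32°, dip direction 030°

Represent each trace as a vector plunging at its apparent dip toward its trend (east-north-up frame): v₁ = (0.962, -0.084, -0.259), v₂ = (-0.478, 0.828, -0.292).
The plane normal is n = v₁ × v₂ ∝ (0.239, 0.405, 0.757).
tan δ = √(n_x²+n_y²)/n_z = 0.470/0.757, so δ = 31.9°.
The horizontal component of n points toward azimuth atan2(n_x, n_y) = 31°, the dip direction.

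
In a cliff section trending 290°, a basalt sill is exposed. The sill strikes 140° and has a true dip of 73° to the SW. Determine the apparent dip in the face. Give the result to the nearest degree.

The strike is 140° and the section trends 290°; the acute angle between them is β = 30°.
tan α = tan 73° × sin 30° = 3.2709 × 0.5000 = 1.6354
α = arctan(1.6354) = 58.56°

59°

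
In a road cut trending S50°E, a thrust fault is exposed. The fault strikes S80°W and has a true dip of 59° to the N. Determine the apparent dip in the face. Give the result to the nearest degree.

The section lies 50° from the strike.
tan α = tan 59° × sin 50° = 1.6643 × 0.7660 = 1.2749
α = arctan(1.2749) = 51.89°

52°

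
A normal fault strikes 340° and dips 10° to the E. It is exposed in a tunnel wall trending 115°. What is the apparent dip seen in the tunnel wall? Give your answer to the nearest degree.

The strike is 340° and the section trends 115°; the acute angle between them is β = 45°.
tan α = tan 10° × sin 45° = 0.1763 × 0.7071 = 0.1247
α = arctan(0.1247) = 7.11°

7°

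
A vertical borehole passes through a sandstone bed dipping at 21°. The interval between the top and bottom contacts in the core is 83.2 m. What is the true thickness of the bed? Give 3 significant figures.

77.7 m

True thickness t = h · cos(dip) = 83.2 × cos 21°
t = 83.2 × 0.9336 = 77.674 m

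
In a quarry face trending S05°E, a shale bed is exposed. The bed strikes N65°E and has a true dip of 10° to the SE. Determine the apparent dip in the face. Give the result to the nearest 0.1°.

9.4°

The section lies 70° from the strike.
tan(apparent dip) = tan 10° · sin 70° = 0.1657
α = arctan(0.1657) = 9.41°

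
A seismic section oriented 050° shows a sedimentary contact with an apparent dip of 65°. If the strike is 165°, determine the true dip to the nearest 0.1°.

67.1°

β = acute angle between strike 165° and section 050° = 65°.
tan(true dip) = tan 65° / sin 65° = 2.3662
δ = arctan(2.3662) = 67.09°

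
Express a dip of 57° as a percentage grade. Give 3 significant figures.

grade % = 100 × tan 57° = 100 × 1.5399

154%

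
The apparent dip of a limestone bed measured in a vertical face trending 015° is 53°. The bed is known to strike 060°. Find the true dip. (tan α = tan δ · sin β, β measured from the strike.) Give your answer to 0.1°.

β = acute angle between strike 060° and section 015° = 45°.
tan δ = tan α / sin β = tan 53° / sin 45° = 1.3270 / 0.7071 = 1.8767
δ = arctan(1.8767) = 61.95°

61.9°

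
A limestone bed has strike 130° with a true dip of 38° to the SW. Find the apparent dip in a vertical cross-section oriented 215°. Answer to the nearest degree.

38°

Angle between strike (130°) and section (215°): β = 85°.
tan α = tan 38° × sin 85° = 0.7813 × 0.9962 = 0.7783
α = arctan(0.7783) = 37.89°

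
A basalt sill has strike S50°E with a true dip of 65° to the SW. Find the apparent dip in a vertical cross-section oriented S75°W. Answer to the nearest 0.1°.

The section lies 55° from the strike.
tan(apparent dip) = tan 65° · sin 55° = 1.7567
α = arctan(1.7567) = 60.35°

60.3°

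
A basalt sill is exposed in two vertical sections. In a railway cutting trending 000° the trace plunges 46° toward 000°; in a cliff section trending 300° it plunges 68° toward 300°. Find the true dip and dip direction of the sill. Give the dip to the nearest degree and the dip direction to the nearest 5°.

true dip 68°, dip direction 295°

Each apparent-dip line lies in the plane. As unit vectors (x east, y north, z up), v₁ plunges 46°→000° and v₂ plunges 68°→300°.
The plane normal is n = v₁ × v₂ ∝ (-0.509, 0.233, 0.225).
True dip = arccos(n_z / |n|) = arccos(0.3732) = 68.1°.
Dip direction = atan2(-0.509, 0.233) = 295° (azimuth of n's horizontal projection).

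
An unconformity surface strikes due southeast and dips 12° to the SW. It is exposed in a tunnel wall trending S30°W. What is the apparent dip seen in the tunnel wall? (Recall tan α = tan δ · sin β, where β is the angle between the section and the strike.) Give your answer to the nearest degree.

12°

The strike is due southeast and the section trends S30°W; the acute angle between them is β = 75°.
tan α = tan 12° × sin 75° = 0.2126 × 0.9659 = 0.2053
α = arctan(0.2053) = 11.60°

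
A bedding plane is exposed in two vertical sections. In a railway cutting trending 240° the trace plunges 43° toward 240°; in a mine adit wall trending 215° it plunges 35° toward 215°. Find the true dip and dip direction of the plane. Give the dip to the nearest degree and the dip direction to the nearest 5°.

true dip 45°, dip direction 260°

The two traces are lines in the plane: v₁ = (sin 240°·cos 43°, cos 240°·cos 43°, −sin 43°), v₂ = (sin 215°·cos 35°, cos 215°·cos 35°, −sin 35°).
n = v₁ × v₂ = (-0.248, -0.043, 0.253) (taken with n_z > 0).
Dip δ = arctan(|n_h|/n_z) = arctan(0.252/0.253) = 44.8°.
Dip direction = azimuth of (n_x, n_y) = atan2(-0.248, -0.043) = 260°.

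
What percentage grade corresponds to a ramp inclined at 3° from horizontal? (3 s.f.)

grade % = 100 × tan 3° = 100 × 0.0524

5.24%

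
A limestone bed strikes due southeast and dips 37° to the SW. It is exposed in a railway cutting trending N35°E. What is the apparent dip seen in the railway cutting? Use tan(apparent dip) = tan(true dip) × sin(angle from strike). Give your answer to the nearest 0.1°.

36.6°

The strike is due southeast and the section trends N35°E; the acute angle between them is β = 80°.
tan α = tan 37° × sin 80° = 0.7536 × 0.9848 = 0.7421
apparent dip = arctan 0.7421 = 36.58°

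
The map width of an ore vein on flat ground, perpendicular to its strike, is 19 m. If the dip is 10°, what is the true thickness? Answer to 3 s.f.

True thickness t = w · sin(dip) = 19 × sin 10°
t = 19 × 0.1736 = 3.299 m

3.30 m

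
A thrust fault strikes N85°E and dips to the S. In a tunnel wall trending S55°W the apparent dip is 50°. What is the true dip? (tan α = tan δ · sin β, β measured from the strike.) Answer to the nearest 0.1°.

The section is 30° from the strike.
tan δ = tan α / sin β = tan 50° / sin 30° = 1.1918 / 0.5000 = 2.3835
true dip = arctan 2.3835 = 67.24°

67.2°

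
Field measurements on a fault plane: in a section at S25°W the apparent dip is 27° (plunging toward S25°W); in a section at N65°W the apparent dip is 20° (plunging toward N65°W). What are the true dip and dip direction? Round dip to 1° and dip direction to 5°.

Each apparent-dip line lies in the plane. As unit vectors (x east, y north, z up), v₁ plunges 27°→S25°W and v₂ plunges 20°→N65°W.
The plane normal is n = v₁ × v₂ ∝ (-0.456, -0.258, 0.837).
tan δ = √(n_x²+n_y²)/n_z = 0.524/0.837, so δ = 32.1°.
Dip direction = azimuth of (n_x, n_y) = atan2(-0.456, -0.258) = 241°.

true dip 32°, dip direction 240°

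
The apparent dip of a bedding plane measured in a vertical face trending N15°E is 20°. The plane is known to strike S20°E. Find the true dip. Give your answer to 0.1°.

32.4°

β = acute angle between strike S20°E and section N15°E = 35°.
tan δ = tan α / sin β = tan 20° / sin 35° = 0.3640 / 0.5736 = 0.6346
δ = arctan(0.6346) = 32.40°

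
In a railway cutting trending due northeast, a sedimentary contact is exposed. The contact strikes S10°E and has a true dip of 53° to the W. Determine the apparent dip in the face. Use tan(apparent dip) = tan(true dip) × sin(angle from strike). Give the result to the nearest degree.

The section lies 55° from the strike.
tan α = tan 53° × sin 55° = 1.3270 × 0.8192 = 1.0871
apparent dip = arctan 1.0871 = 47.39°

47°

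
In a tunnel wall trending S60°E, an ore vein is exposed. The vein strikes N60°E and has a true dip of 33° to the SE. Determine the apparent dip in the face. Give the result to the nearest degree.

The section lies 60° from the strike.
tan α = tan 33° × sin 60° = 0.6494 × 0.8660 = 0.5624
apparent dip = arctan 0.5624 = 29.35°

29°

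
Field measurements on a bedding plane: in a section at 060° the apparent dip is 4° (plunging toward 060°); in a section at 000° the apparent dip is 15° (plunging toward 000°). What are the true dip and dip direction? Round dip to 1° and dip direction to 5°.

true dip 16°, dip direction 345°

The two traces are lines in the plane: v₁ = (sin 60°·cos 4°, cos 60°·cos 4°, −sin 4°), v₂ = (sin 0°·cos 15°, cos 0°·cos 15°, −sin 15°).
n = v₁ × v₂ = (-0.062, 0.224, 0.834) (taken with n_z > 0).
Dip δ = arctan(|n_h|/n_z) = arctan(0.232/0.834) = 15.5°.
The horizontal component of n points toward azimuth atan2(n_x, n_y) = 345°, the dip direction.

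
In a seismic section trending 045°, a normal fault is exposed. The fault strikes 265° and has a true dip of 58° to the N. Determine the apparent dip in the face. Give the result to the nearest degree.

The section lies 40° from the strike.
tan(apparent dip) = tan 58° · sin 40° = 1.0287
apparent dip = arctan 1.0287 = 45.81°

46°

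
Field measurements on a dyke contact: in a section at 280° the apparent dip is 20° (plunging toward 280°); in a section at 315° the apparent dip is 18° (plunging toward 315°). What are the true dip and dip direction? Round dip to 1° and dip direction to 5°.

Represent each trace as a vector plunging at its apparent dip toward its trend (east-north-up frame): v₁ = (-0.925, 0.163, -0.342), v₂ = (-0.672, 0.672, -0.309).
The plane normal is n = v₁ × v₂ ∝ (-0.180, 0.056, 0.513).
Dip δ = arctan(|n_h|/n_z) = arctan(0.188/0.513) = 20.2°.
The horizontal component of n points toward azimuth atan2(n_x, n_y) = 287°, the dip direction.

true dip 20°, dip direction 285°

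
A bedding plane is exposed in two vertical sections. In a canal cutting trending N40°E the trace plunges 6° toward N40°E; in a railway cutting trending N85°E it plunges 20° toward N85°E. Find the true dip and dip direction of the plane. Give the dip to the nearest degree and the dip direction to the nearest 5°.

The two traces are lines in the plane: v₁ = (sin 40°·cos 6°, cos 40°·cos 6°, −sin 6°), v₂ = (sin 85°·cos 20°, cos 85°·cos 20°, −sin 20°).
Cross product v₁ × v₂ gives the pole to the plane: n ∝ (0.252, -0.121, 0.661).
Dip δ = arctan(|n_h|/n_z) = arctan(0.279/0.661) = 22.9°.
Dip direction = atan2(0.252, -0.121) = 116° (azimuth of n's horizontal projection).

true dip 23°, dip direction 115°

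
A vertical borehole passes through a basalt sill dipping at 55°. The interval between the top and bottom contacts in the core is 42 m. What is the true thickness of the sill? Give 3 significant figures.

24.1 m

True thickness t = h · cos(dip) = 42 × cos 55°
t = 42 × 0.5736 = 24.090 m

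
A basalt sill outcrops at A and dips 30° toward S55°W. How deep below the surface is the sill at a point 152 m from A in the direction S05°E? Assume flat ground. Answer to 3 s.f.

The hole lies 60° from the dip direction, so the down-dip offset is 152 × cos 60° = 76.00 m.
Depth = down-dip offset × tan(dip) = 76.00 × tan 30° = 76.00 × 0.5774
Depth = 43.88 m

43.9 m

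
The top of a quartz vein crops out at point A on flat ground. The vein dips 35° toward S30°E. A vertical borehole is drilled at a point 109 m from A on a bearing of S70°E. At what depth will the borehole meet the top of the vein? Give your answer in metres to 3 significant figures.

The hole lies 40° from the dip direction, so the down-dip offset is 109 × cos 40° = 83.50 m.
Depth = down-dip offset × tan(dip) = 83.50 × tan 35° = 83.50 × 0.7002
Depth = 58.47 m

58.5 m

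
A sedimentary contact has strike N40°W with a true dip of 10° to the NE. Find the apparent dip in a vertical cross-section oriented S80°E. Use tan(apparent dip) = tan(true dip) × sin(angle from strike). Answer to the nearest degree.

6°

The section lies 40° from the strike.
tan α = tan 10° × sin 40° = 0.1763 × 0.6428 = 0.1133
α = arctan(0.1133) = 6.47°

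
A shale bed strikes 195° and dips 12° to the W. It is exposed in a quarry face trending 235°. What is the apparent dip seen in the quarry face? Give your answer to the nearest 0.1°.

7.8°

Angle between strike (195°) and section (235°): β = 40°.
tan α = tan 12° × sin 40° = 0.2126 × 0.6428 = 0.1366
α = arctan(0.1366) = 7.78°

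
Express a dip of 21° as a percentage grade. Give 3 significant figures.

38.4%

grade % = 100 × tan 21° = 100 × 0.3839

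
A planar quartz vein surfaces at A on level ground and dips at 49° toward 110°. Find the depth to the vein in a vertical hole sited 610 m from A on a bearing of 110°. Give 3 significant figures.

702 m

The hole is directly down-dip from the outcrop, so the down-dip offset is 610 m.
Depth = down-dip offset × tan(dip) = 610.00 × tan 49° = 610.00 × 1.1504
Depth = 701.72 m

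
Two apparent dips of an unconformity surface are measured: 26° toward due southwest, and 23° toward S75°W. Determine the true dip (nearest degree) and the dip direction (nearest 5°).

Each apparent-dip line lies in the plane. As unit vectors (x east, y north, z up), v₁ plunges 26°→due southwest and v₂ plunges 23°→S75°W.
Cross product v₁ × v₂ gives the pole to the plane: n ∝ (-0.144, -0.141, 0.414).
True dip = arccos(n_z / |n|) = arccos(0.8988) = 26.0°.
Dip direction = atan2(-0.144, -0.141) = 225° (azimuth of n's horizontal projection).

true dip 26°, dip direction 225°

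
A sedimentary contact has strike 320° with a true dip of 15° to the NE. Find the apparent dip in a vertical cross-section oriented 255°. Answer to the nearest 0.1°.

Angle between strike (320°) and section (255°): β = 65°.
tan α = tan 15° × sin 65° = 0.2679 × 0.9063 = 0.2428
apparent dip = arctan 0.2428 = 13.65°

13.6°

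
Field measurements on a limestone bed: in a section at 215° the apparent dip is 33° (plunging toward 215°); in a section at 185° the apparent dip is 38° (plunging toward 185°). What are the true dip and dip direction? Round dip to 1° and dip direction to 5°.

true dip 38°, dip direction 180°

The two traces are lines in the plane: v₁ = (sin 215°·cos 33°, cos 215°·cos 33°, −sin 33°), v₂ = (sin 185°·cos 38°, cos 185°·cos 38°, −sin 38°).
The plane normal is n = v₁ × v₂ ∝ (-0.005, -0.259, 0.330).
True dip = arccos(n_z / |n|) = arccos(0.7873) = 38.1°.
The horizontal component of n points toward azimuth atan2(n_x, n_y) = 181°, the dip direction.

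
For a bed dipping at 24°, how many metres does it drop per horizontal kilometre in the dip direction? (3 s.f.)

445 m

drop per km = 1000 × tan 24° = 1000 × 0.4452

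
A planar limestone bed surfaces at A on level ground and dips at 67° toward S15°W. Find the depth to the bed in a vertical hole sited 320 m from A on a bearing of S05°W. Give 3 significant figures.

742 m

The hole lies 10° from the dip direction, so the down-dip offset is 320 × cos 10° = 315.14 m.
Depth = down-dip offset × tan(dip) = 315.14 × tan 67° = 315.14 × 2.3559
Depth = 742.42 m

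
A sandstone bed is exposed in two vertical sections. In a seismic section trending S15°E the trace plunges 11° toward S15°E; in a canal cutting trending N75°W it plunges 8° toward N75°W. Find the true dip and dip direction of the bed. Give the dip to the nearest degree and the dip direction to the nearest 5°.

Each apparent-dip line lies in the plane. As unit vectors (x east, y north, z up), v₁ plunges 11°→S15°E and v₂ plunges 8°→N75°W.
n = v₁ × v₂ = (-0.181, -0.218, 0.842) (taken with n_z > 0).
Dip δ = arctan(|n_h|/n_z) = arctan(0.283/0.842) = 18.6°.
Dip direction = azimuth of (n_x, n_y) = atan2(-0.181, -0.218) = 220°.

true dip 19°, dip direction 220°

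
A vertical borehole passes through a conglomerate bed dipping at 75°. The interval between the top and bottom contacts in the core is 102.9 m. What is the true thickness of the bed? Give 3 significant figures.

26.6 m

True thickness t = h · cos(dip) = 102.9 × cos 75°
t = 102.9 × 0.2588 = 26.632 m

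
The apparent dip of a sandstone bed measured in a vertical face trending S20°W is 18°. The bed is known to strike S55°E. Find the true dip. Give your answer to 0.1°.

β = acute angle between strike S55°E and section S20°W = 75°.
tan(true dip) = tan 18° / sin 75° = 0.3364
δ = arctan(0.3364) = 18.59°

18.6°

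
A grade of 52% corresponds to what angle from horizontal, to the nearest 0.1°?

tan θ = 52/100 = 0.5200
θ = arctan(0.5200) = 27.47°

27.5°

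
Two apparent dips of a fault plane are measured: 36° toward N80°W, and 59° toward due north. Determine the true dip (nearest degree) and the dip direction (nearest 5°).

true dip 60°, dip direction 345°

Each apparent-dip line lies in the plane. As unit vectors (x east, y north, z up), v₁ plunges 36°→N80°W and v₂ plunges 59°→due north.
n = v₁ × v₂ = (-0.182, 0.683, 0.410) (taken with n_z > 0).
tan δ = √(n_x²+n_y²)/n_z = 0.707/0.410, so δ = 59.9°.
The horizontal component of n points toward azimuth atan2(n_x, n_y) = 345°, the dip direction.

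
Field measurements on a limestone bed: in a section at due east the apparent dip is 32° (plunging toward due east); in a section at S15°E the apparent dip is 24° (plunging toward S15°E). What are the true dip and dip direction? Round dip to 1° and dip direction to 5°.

Represent each trace as a vector plunging at its apparent dip toward its trend (east-north-up frame): v₁ = (0.848, 0.000, -0.530), v₂ = (0.236, -0.882, -0.407).
n = v₁ × v₂ = (0.468, -0.220, 0.748) (taken with n_z > 0).
True dip = arccos(n_z / |n|) = arccos(0.8229) = 34.6°.
Dip direction = atan2(0.468, -0.220) = 115° (azimuth of n's horizontal projection).

true dip 35°, dip direction 115°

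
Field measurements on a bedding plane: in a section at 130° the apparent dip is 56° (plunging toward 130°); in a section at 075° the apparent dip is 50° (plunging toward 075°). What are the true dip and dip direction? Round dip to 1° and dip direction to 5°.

true dip 57°, dip direction 115°

Each apparent-dip line lies in the plane. As unit vectors (x east, y north, z up), v₁ plunges 56°→130° and v₂ plunges 50°→075°.
n = v₁ × v₂ = (0.413, -0.187, 0.294) (taken with n_z > 0).
True dip = arccos(n_z / |n|) = arccos(0.5446) = 57.0°.
Dip direction = atan2(0.413, -0.187) = 114° (azimuth of n's horizontal projection).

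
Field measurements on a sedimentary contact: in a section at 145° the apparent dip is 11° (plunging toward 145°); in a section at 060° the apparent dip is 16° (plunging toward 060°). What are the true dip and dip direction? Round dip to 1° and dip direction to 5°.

Each apparent-dip line lies in the plane. As unit vectors (x east, y north, z up), v₁ plunges 11°→145° and v₂ plunges 16°→060°.
The plane normal is n = v₁ × v₂ ∝ (0.313, -0.004, 0.940).
tan δ = √(n_x²+n_y²)/n_z = 0.313/0.940, so δ = 18.4°.
The horizontal component of n points toward azimuth atan2(n_x, n_y) = 91°, the dip direction.

true dip 18°, dip direction 090°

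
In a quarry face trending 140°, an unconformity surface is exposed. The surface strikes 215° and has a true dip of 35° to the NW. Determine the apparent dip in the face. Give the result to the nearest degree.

Angle between strike (215°) and section (140°): β = 75°.
tan(apparent dip) = tan 35° · sin 75° = 0.6763
apparent dip = arctan 0.6763 = 34.07°

34°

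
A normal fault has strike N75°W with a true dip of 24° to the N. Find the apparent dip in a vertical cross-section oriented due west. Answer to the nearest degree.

7°

Angle between strike (N75°W) and section (due west): β = 15°.
tan α = tan 24° × sin 15° = 0.4452 × 0.2588 = 0.1152
apparent dip = arctan 0.1152 = 6.57°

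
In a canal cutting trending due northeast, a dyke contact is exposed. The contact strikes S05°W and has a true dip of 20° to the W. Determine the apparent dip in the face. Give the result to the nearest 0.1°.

Angle between strike (S05°W) and section (due northeast): β = 40°.
tan(apparent dip) = tan 20° · sin 40° = 0.2340
apparent dip = arctan 0.2340 = 13.17°

13.2°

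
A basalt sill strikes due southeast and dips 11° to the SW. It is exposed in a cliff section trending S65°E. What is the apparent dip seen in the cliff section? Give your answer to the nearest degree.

Angle between strike (due southeast) and section (S65°E): β = 20°.
tan α = tan 11° × sin 20° = 0.1944 × 0.3420 = 0.0665
α = arctan(0.0665) = 3.80°

4°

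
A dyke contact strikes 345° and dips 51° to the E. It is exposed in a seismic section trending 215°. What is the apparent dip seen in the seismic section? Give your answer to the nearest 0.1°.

43.4°

The section lies 50° from the strike.
tan α = tan 51° × sin 50° = 1.2349 × 0.7660 = 0.9460
apparent dip = arctan 0.9460 = 43.41°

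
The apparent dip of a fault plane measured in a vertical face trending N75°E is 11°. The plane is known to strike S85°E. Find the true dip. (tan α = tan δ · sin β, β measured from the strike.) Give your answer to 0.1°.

29.6°

β = acute angle between strike S85°E and section N75°E = 20°.
tan δ = tan α / sin β = tan 11° / sin 20° = 0.1944 / 0.3420 = 0.5683
δ = arctan(0.5683) = 29.61°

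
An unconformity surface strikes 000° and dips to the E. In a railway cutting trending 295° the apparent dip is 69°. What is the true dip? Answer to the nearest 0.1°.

70.8°

β = acute angle between strike 000° and section 295° = 65°.
tan δ = tan α / sin β = tan 69° / sin 65° = 2.6051 / 0.9063 = 2.8744
true dip = arctan 2.8744 = 70.82°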